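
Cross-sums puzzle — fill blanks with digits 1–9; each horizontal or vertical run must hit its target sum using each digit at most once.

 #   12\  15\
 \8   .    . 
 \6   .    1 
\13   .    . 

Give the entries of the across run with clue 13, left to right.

4, 9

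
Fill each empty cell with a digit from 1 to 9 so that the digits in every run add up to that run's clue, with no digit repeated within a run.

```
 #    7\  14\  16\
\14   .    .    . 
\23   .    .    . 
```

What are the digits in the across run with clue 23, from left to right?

23 in 3 cells must be {6,8,9}; 16 in 2 cells must be {7,9}.
The 23 across and the 7 down share only 6, so R2C1 = 6.
Given what's placed, R2C3 must be 9 to fit the 23 across and 16 down.
R1C1 = 7 − 6 = 1 completes the 7 down.
R1C3 = 16 − 9 = 7 completes the 16 down.
R2C2 = 23 − 15 = 8 completes the 23 across.
R1C2 = 14 − 8 = 6 completes the 14 across.

6 8 9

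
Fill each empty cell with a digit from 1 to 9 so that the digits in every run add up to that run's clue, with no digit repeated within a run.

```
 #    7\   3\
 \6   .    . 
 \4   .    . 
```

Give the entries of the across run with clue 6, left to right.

4 in 2 cells must be {1,3}; 3 in 2 cells must be {1,2}.
The 4 across and the 3 down share only 1, so R2C2 = 1.
R1C2 = 3 − 1 = 2 completes the 3 down.
R2C1 = 4 − 1 = 3 completes the 4 across.
R1C1 = 6 − 2 = 4 completes the 6 across.

4, 2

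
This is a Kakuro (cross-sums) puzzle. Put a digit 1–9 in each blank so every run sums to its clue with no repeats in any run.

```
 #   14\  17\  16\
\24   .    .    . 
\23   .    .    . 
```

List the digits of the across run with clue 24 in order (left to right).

8 9 7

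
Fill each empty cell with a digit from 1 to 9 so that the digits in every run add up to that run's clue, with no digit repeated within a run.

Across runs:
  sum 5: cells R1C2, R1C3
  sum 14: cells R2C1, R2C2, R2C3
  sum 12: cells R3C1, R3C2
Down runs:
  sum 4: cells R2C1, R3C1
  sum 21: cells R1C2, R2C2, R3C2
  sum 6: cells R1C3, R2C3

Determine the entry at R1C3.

1

4 in 2 cells must be {1,3}.
The 5 across and the 21 down share only 4, so R1C2 = 4.
R1C3 = 5 − 4 = 1 completes the 5 across.
R2C3 = 6 − 1 = 5 completes the 6 down.
Intersecting the 12 across with the 4 down forces R3C1 = 3.
R3C2 = 12 − 3 = 9 completes the 12 across.
R2C1 = 4 − 3 = 1 completes the 4 down.
R2C2 = 14 − 6 = 8 completes the 14 across.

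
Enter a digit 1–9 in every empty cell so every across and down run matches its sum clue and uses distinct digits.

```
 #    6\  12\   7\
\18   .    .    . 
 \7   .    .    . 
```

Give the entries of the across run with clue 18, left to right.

4 8 6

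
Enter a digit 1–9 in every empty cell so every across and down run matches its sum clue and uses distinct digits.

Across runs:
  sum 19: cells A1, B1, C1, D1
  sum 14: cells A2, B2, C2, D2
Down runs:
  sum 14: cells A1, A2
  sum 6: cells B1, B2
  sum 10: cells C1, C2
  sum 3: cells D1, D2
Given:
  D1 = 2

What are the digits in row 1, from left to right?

6 4 7 2

3 in 2 cells must be {1,2}.
D2 = 3 − 2 = 1 completes the 3 down.
No cell is forced outright now. B1 can only be 1 or 4 or 5 (the digits allowed by both its 19 across and its 6 down). If B1 = 1: that forces A1 = 9, C1 = 7, A2 = 5, after which B2 would have to be in {2,6} for the 14 across but in {5} for the 6 down — contradiction. If B1 = 5: then B2 would have to be in {2,3,4,5,6,7,8} for the 14 across but in {1} for the 6 down — contradiction. So B1 = 4.
B2 = 6 − 4 = 2 completes the 6 down.
Nothing is forced directly, so branch on A1, whose candidates are 5 or 6 or 8. If A1 = 5: that forces C1 = 8, after which A2 would have to be in {3,4,5,6,7,8} for the 14 across but in {9} for the 14 down — contradiction. If A1 = 8: then C1 would have to be in {5} for the 19 across but in {1,2,3,4,6,7,8,9} for the 10 down — contradiction. So A1 = 6.
C1 = 19 − 12 = 7 completes the 19 across.
A2 = 14 − 6 = 8 completes the 14 down.
C2 = 14 − 11 = 3 completes the 14 across.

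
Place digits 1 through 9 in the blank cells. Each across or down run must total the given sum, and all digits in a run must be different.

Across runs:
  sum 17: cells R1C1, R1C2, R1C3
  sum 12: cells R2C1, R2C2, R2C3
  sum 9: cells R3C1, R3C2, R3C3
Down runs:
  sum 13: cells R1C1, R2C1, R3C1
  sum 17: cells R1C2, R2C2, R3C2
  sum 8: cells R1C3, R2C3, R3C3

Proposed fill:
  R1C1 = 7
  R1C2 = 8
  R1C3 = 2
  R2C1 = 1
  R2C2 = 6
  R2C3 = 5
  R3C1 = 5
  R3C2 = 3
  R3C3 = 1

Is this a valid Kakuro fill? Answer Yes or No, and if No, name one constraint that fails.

Yes

Across: 7+8+2=17; 1+6+5=12; 5+3+1=9. Down: 7+1+5=13; 8+6+3=17; 2+5+1=8. No digit repeats within any run.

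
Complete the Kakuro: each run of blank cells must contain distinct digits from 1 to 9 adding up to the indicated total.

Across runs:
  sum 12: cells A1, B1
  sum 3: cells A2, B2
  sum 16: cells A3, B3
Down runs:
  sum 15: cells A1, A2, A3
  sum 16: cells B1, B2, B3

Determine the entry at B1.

3 in 2 cells must be {1,2}; 16 in 2 cells must be {7,9}.
Nothing is forced directly, so branch on A2, whose candidates are 1 or 2. If A2 = 1: that forces B2 = 2, A3 = 9, after which B3 would have to be in {7} for the 16 across but in {5,6,8,9} for the 16 down — contradiction. So A2 = 2.
B2 = 3 − 2 = 1 completes the 3 across.
Nothing is forced directly, so branch on A3, whose candidates are 7 or 9. If A3 = 7: then A1 would have to be in {3,4,5,7,8,9} for the 12 across but in {6} for the 15 down — contradiction. So A3 = 9.
A1 = 15 − 11 = 4 completes the 15 down.
B1 = 12 − 4 = 8 completes the 12 across.
B3 = 16 − 9 = 7 completes the 16 across.

8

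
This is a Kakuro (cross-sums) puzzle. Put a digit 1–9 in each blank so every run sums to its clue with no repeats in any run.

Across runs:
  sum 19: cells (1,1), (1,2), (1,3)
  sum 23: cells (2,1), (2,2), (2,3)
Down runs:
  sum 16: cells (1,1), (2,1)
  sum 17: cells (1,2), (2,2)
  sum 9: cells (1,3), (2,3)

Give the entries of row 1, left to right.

7 9 3

23 in 3 cells must be {6,8,9}; 16 in 2 cells must be {7,9}; 17 in 2 cells must be {8,9}.
The 23 across and the 16 down share only 9, so (2,1) = 9.
Given what's placed, (2,2) must be 8 to fit the 23 across and 17 down.
(2,3) = 23 − 17 = 6 completes the 23 across.
(1,1) = 16 − 9 = 7 completes the 16 down.
(1,2) = 17 − 8 = 9 completes the 17 down.
(1,3) = 19 − 16 = 3 completes the 19 across.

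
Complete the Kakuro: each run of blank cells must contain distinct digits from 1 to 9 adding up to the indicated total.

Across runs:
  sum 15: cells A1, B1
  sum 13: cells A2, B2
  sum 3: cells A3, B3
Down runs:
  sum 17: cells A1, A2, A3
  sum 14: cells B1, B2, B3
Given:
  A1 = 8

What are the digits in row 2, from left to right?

3 in 2 cells must be {1,2}.
B1 = 15 − 8 = 7 completes the 15 across.
A3 = 2: the only remaining digit allowed by both the 3 across and the 17 down.
B3 = 3 − 2 = 1 completes the 3 across.
A2 = 17 − 10 = 7 completes the 17 down.
B2 = 13 − 7 = 6 completes the 13 across.

7 6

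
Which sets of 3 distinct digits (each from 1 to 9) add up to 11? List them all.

{1,2,8}; {1,3,7}; {1,4,6}; {2,3,6}; {2,4,5}

3 distinct digits from 1–9 sum between 6 and 24.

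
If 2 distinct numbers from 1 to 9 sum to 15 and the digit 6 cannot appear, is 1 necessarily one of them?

No

The only way to make 15 from 2 distinct digits under that restriction is {7,8}, which does not contain 1.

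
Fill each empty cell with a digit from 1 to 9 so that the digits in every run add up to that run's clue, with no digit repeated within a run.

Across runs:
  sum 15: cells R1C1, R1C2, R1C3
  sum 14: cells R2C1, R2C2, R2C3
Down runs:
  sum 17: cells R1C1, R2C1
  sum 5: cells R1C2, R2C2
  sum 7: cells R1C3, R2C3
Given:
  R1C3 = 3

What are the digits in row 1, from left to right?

17 in 2 cells must be {8,9}.
R1C1 = 8: the only remaining digit allowed by both the 15 across and the 17 down.
R1C2 = 15 − 11 = 4 completes the 15 across.
R2C1 = 17 − 8 = 9 completes the 17 down.
R2C2 = 5 − 4 = 1 completes the 5 down.
R2C3 = 14 − 10 = 4 completes the 14 across.

8 4 3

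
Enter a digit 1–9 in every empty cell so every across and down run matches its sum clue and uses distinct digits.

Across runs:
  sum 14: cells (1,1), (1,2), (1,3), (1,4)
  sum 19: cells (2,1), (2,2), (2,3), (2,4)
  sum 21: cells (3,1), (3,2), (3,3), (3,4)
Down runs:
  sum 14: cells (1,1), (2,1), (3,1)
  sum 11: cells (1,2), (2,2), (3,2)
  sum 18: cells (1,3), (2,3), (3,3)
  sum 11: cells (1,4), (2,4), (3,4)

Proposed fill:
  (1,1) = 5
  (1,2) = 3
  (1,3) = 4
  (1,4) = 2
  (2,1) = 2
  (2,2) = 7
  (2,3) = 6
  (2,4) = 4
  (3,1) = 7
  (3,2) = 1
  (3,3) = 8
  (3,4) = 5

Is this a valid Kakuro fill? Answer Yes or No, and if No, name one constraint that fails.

Yes

Across: 5+3+4+2=14; 2+7+6+4=19; 7+1+8+5=21. Down: 5+2+7=14; 3+7+1=11; 4+6+8=18; 2+4+5=11. No digit repeats within any run.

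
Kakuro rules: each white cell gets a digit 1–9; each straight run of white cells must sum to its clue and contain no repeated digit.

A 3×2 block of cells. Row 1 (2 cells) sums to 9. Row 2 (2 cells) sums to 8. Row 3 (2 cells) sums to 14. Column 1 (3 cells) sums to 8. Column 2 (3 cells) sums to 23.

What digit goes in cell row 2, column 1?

2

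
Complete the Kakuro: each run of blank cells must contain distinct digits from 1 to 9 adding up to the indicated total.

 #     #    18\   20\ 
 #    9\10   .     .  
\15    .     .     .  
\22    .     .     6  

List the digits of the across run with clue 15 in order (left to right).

2, 8, 5

R1C3 = 9: the only remaining digit allowed by both the 10 across and the 20 down.
R2C3 = 20 − 15 = 5 completes the 20 down.
R3C1 = 7: the only remaining digit allowed by both the 22 across and the 9 down.
R3C2 = 22 − 13 = 9 completes the 22 across.
R1C2 = 10 − 9 = 1 completes the 10 across.
R2C1 = 9 − 7 = 2 completes the 9 down.
R2C2 = 15 − 7 = 8 completes the 15 across.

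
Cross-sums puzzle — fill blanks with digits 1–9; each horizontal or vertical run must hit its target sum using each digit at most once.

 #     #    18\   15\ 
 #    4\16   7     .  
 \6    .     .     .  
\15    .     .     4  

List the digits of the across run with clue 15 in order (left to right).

3 8 4

16 in 2 cells must be {7,9}; 6 in 3 cells must be {1,2,3}; 4 in 2 cells must be {1,3}.
R1C3 = 16 − 7 = 9 completes the 16 across.
R2C3 = 15 − 13 = 2 completes the 15 down.
R3C1 = 3: the only remaining digit allowed by both the 15 across and the 4 down.
R3C2 = 15 − 7 = 8 completes the 15 across.
R2C1 = 4 − 3 = 1 completes the 4 down.
R2C2 = 6 − 3 = 3 completes the 6 across.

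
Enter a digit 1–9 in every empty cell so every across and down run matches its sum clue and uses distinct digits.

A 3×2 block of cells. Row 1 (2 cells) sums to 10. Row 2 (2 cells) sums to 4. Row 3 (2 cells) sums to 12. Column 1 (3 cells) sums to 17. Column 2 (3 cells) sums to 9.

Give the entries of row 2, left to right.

4 in 2 cells must be {1,3}.
Nothing is forced directly, so branch on (3,2), whose candidates are 3 or 4 or 5. If (3,2) = 3: that forces (2,2) = 1, (3,1) = 9, after which (1,2) would have to be in {1,2,3,4,6,7,8,9} for the 10 across but in {5} for the 9 down — contradiction. If (3,2) = 4: that forces (2,2) = 3, (3,1) = 8, (1,2) = 2, after which (2,1) would have to be in {1} for the 4 across but in {2,3,4,5,6,7} for the 17 down — contradiction. So (3,2) = 5.
(3,1) = 12 − 5 = 7 completes the 12 across.
Given what's placed, (2,1) must be 1 to fit the 4 across and 17 down.
(2,2) = 4 − 1 = 3 completes the 4 across.
(1,1) = 17 − 8 = 9 completes the 17 down.
(1,2) = 10 − 9 = 1 completes the 10 across.

1 3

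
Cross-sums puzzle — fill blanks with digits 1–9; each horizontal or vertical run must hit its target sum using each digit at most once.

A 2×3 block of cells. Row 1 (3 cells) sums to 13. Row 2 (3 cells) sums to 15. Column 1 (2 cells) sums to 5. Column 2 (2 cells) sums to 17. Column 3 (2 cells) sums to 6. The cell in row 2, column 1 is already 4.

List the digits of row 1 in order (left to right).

1 8 4

17 in 2 cells must be {8,9}.
(1,1) = 5 − 4 = 1 completes the 5 down.
Nothing is forced directly, so branch on (1,2), whose candidates are 8 or 9. If (1,2) = 9: then (1,3) would have to be in {3} for the 13 across but in {1,2,4,5} for the 6 down — contradiction. So (1,2) = 8.
(1,3) = 13 − 9 = 4 completes the 13 across.
(2,2) = 17 − 8 = 9 completes the 17 down.
(2,3) = 15 − 13 = 2 completes the 15 across.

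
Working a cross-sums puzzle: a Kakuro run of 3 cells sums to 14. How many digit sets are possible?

3 distinct digits from 1–9 sum between 6 and 24.

8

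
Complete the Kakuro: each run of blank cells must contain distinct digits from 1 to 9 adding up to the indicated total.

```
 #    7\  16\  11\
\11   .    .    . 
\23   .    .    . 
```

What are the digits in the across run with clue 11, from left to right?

23 in 3 cells must be {6,8,9}; 16 in 2 cells must be {7,9}.
The 11 across and the 16 down share only 7, so R1C2 = 7.
Given what's placed, R1C3 must be 3 to fit the 11 across and 11 down.
R2C1 = 6: only digit in both the 23-across and 7-down candidate sets.
R2C2 = 16 − 7 = 9 completes the 16 down.
R2C3 = 23 − 15 = 8 completes the 23 across.
R1C1 = 11 − 10 = 1 completes the 11 across.

1 7 3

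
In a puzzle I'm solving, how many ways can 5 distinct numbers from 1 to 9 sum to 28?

9

5 distinct digits from 1–9 sum between 15 and 35.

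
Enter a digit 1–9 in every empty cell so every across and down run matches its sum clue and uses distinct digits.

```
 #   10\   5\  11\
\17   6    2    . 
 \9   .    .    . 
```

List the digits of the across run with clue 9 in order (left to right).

R1C3 = 17 − 8 = 9 completes the 17 across.
R2C1 = 10 − 6 = 4 completes the 10 down.
R2C2 = 5 − 2 = 3 completes the 5 down.
R2C3 = 9 − 7 = 2 completes the 9 across.

4 3 2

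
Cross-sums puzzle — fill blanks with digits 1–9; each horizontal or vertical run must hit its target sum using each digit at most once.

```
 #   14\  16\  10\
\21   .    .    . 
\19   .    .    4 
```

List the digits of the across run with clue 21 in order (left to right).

16 in 2 cells must be {7,9}.
R1C3 = 10 − 4 = 6 completes the 10 down.
Given what's placed, R1C1 must be 8 to fit the 21 across and 14 down.
R1C2 = 21 − 14 = 7 completes the 21 across.
R2C1 = 14 − 8 = 6 completes the 14 down.
R2C2 = 19 − 10 = 9 completes the 19 across.

8 7 6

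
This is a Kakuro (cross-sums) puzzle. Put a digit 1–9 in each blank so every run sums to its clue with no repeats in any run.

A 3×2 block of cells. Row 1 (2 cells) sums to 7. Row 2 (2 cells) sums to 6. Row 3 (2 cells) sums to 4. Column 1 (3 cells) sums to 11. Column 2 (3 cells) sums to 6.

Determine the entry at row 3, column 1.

4 in 2 cells must be {1,3}; 6 in 3 cells must be {1,2,3}.
Nothing is forced directly, so branch on (2,2), whose candidates are 1 or 2. If (2,2) = 1: that forces (2,1) = 5, after which (3,1) would have to be in {1,3} for the 4 across but in {2,4} for the 11 down — contradiction. So (2,2) = 2.
(2,1) = 6 − 2 = 4 completes the 6 across.
Given what's placed, (3,1) must be 1 to fit the 4 across and 11 down.
(3,2) = 4 − 1 = 3 completes the 4 across.
(1,1) = 11 − 5 = 6 completes the 11 down.
(1,2) = 7 − 6 = 1 completes the 7 across.

1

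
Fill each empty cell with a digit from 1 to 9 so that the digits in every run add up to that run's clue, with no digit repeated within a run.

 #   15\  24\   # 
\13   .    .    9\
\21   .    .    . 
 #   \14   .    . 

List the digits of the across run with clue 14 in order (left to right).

9 5

24 in 3 cells must be {7,8,9}.
Nothing is forced directly, so branch on R3C2, whose candidates are 8 or 9. If R3C2 = 8: that forces R3C3 = 6, after which R2C3 would have to be in {4,5,6,7,8,9} for the 21 across but in {3} for the 9 down — contradiction. So R3C2 = 9.
R3C3 = 14 − 9 = 5 completes the 14 across.
R2C3 = 9 − 5 = 4 completes the 9 down.
R2C2 = 8: the only remaining digit allowed by both the 21 across and the 24 down.
R1C2 = 24 − 17 = 7 completes the 24 down.
R2C1 = 21 − 12 = 9 completes the 21 across.
R1C1 = 13 − 7 = 6 completes the 13 across.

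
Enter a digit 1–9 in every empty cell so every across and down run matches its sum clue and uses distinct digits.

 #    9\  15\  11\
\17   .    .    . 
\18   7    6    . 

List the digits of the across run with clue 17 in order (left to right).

2 9 6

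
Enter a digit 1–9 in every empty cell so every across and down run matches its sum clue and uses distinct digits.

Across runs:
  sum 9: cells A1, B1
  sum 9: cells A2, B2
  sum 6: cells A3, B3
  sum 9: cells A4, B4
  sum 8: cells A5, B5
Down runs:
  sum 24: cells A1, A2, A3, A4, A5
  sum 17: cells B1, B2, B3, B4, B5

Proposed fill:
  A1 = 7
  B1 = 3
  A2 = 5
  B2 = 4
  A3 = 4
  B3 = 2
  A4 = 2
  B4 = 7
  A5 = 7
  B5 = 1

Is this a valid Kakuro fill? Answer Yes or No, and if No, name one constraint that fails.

No — the down run A1–A5 sums to 25, not 24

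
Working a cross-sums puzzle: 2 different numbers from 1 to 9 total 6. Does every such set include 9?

Counterexample: {1,5} sums to 6 without using 9.

No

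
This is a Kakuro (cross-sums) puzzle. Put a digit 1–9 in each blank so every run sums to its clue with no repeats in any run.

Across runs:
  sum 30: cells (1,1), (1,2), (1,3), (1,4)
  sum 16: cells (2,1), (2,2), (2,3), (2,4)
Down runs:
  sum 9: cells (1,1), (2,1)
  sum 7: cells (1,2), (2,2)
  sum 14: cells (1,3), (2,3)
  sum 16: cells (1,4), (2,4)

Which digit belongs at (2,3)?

6

30 in 4 cells must be {6,7,8,9}; 16 in 2 cells must be {7,9}.
Only 6 fits (1,2) under both its across sum 30 and down sum 7.
(2,2) = 7 − 6 = 1 completes the 7 down.
Nothing is forced directly, so branch on (2,4), whose candidates are 7 or 9. If (2,4) = 9: that forces (1,4) = 7, after which (2,3) would have to be in {2,4} for the 16 across but in {5,6,8,9} for the 14 down — contradiction. So (2,4) = 7.
(1,4) = 16 − 7 = 9 completes the 16 down.
(1,3) = 8: the only remaining digit allowed by both the 30 across and the 14 down.
(2,3) = 14 − 8 = 6 completes the 14 down.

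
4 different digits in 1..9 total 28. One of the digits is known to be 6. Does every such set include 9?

Yes

The only way to make 28 from 4 distinct digits under that restriction is {5,6,8,9}, which contains 9.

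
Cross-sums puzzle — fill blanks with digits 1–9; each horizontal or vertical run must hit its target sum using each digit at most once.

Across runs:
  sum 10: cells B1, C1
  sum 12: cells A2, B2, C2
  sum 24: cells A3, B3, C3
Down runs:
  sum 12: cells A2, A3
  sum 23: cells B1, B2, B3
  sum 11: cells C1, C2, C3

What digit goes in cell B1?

8

24 in 3 cells must be {7,8,9}; 23 in 3 cells must be {6,8,9}.
Nothing is forced directly, so branch on B3, whose candidates are 8 or 9. If B3 = 8: that forces C3 = 7, A3 = 9, A2 = 3, after which B2 would have to be in {1,2,4,5,7,8} for the 12 across but in {6,9} for the 23 down — contradiction. So B3 = 9.
Nothing is forced directly, so branch on B1, whose candidates are 6 or 8. If B1 = 6: that forces C1 = 4, B2 = 8, C2 = 1, after which C3 would have to be in {7,8} for the 24 across but in {6} for the 11 down — contradiction. So B1 = 8.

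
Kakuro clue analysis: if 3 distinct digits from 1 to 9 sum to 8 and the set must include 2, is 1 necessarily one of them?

Yes

The only way to make 8 from 3 distinct digits under that restriction is {1,2,5}, which contains 1.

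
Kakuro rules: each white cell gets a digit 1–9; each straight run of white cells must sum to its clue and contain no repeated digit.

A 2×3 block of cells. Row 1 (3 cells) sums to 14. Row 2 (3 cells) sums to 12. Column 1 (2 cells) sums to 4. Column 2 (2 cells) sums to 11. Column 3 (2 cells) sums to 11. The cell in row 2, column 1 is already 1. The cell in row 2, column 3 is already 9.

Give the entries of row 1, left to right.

3 9 2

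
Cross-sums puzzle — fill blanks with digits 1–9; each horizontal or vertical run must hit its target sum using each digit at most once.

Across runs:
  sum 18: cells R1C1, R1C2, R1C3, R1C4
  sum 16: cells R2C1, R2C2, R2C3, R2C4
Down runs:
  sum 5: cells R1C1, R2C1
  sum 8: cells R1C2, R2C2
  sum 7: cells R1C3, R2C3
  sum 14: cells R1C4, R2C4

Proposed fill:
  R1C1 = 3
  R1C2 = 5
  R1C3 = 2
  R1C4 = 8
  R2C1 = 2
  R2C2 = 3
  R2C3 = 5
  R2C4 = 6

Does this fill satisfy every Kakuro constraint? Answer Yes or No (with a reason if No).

Yes

Across: 3+5+2+8=18; 2+3+5+6=16. Down: 3+2=5; 5+3=8; 2+5=7; 8+6=14. No digit repeats within any run.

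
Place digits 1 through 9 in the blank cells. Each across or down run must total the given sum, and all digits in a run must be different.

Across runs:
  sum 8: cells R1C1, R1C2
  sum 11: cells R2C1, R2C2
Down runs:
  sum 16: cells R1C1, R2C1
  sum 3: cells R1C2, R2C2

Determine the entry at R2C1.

16 in 2 cells must be {7,9}; 3 in 2 cells must be {1,2}.
The 8 across and the 16 down share only 7, so R1C1 = 7.
R1C2 = 8 − 7 = 1 completes the 8 across.
R2C1 = 16 − 7 = 9 completes the 16 down.
R2C2 = 11 − 9 = 2 completes the 11 across.

9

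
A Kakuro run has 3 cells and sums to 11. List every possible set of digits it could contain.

{1,2,8}; {1,3,7}; {1,4,6}; {2,3,6}; {2,4,5}

3 distinct digits from 1–9 sum between 6 and 24.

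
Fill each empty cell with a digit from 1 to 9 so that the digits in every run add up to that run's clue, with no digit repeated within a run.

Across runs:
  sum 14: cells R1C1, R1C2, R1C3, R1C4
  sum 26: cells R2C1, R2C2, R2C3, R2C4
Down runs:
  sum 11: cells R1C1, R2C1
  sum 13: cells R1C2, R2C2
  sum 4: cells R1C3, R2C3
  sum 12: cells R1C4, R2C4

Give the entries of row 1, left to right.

4 in 2 cells must be {1,3}.
Only 3 fits R2C3 under both its across sum 26 and down sum 4.
R1C3 = 4 − 3 = 1 completes the 4 down.
Nothing is forced directly, so branch on R2C2, whose candidates are 6 or 8 or 9. If R2C2 = 8: that forces R1C2 = 5, after which R1C4 would have to be in {2,6} for the 14 across but in {3,4,5,7,8,9} for the 12 down — contradiction. If R2C2 = 9: that forces R1C2 = 4, R2C4 = 8, after which R1C4 would have to be in {2,3,6,7} for the 14 across but in {4} for the 12 down — contradiction. So R2C2 = 6.
R1C2 = 13 − 6 = 7 completes the 13 down.
R1C4 = 4: the only remaining digit allowed by both the 14 across and the 12 down.
R2C4 = 12 − 4 = 8 completes the 12 down.
R1C1 = 14 − 12 = 2 completes the 14 across.

2 7 1 4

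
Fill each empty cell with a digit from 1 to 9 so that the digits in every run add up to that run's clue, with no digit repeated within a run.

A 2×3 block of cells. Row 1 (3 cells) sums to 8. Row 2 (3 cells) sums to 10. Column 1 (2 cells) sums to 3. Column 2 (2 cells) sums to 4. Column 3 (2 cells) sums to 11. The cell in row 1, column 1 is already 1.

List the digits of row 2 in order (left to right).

3 in 2 cells must be {1,2}; 4 in 2 cells must be {1,3}.
Given what's placed, (1,2) must be 3 to fit the 8 across and 4 down.
(1,3) = 8 − 4 = 4 completes the 8 across.
(2,1) = 3 − 1 = 2 completes the 3 down.
(2,2) = 4 − 3 = 1 completes the 4 down.
(2,3) = 10 − 3 = 7 completes the 10 across.

2 1 7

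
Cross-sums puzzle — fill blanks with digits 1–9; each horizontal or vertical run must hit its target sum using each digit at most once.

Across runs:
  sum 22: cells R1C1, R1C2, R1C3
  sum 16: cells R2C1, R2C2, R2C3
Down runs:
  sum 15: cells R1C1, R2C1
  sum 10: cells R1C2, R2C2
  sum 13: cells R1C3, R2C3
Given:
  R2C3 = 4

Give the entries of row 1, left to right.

6 7 9

R1C3 = 13 − 4 = 9 completes the 13 down.
Nothing is forced directly, so branch on R2C1, whose candidates are 7 or 9. If R2C1 = 7: that forces R1C1 = 8, after which R1C2 would have to be in {5} for the 22 across but in {1,2,3,4,6,7,8,9} for the 10 down — contradiction. So R2C1 = 9.
R1C1 = 15 − 9 = 6 completes the 15 down.
R1C2 = 22 − 15 = 7 completes the 22 across.
R2C2 = 16 − 13 = 3 completes the 16 across.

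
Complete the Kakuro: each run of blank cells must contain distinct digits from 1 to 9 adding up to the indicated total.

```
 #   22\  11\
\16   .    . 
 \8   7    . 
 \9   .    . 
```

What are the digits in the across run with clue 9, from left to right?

16 in 2 cells must be {7,9}.
Given what's placed, R1C1 must be 9 to fit the 16 across and 22 down.
R1C2 = 16 − 9 = 7 completes the 16 across.
R2C2 = 8 − 7 = 1 completes the 8 across.
R3C1 = 22 − 16 = 6 completes the 22 down.
R3C2 = 9 − 6 = 3 completes the 9 across.

6, 3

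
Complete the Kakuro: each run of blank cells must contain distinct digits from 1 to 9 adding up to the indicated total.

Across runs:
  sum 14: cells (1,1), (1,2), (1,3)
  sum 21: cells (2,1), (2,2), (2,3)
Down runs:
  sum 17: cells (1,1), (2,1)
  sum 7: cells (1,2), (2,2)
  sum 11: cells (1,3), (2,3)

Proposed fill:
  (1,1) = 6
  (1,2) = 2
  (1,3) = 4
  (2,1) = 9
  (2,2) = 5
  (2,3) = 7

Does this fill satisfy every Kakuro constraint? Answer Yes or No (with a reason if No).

No — the down run (1,1)–(2,1) sums to 15, not 17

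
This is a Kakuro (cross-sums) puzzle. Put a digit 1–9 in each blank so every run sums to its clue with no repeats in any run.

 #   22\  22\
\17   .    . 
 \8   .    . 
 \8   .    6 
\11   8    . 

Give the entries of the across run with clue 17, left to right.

9 8

17 in 2 cells must be {8,9}.
Given what's placed, R1C1 must be 9 to fit the 17 across and 22 down.
R1C2 = 17 − 9 = 8 completes the 17 across.
R3C1 = 8 − 6 = 2 completes the 8 across.
R4C2 = 11 − 8 = 3 completes the 11 across.
R2C1 = 22 − 19 = 3 completes the 22 down.
R2C2 = 8 − 3 = 5 completes the 8 across.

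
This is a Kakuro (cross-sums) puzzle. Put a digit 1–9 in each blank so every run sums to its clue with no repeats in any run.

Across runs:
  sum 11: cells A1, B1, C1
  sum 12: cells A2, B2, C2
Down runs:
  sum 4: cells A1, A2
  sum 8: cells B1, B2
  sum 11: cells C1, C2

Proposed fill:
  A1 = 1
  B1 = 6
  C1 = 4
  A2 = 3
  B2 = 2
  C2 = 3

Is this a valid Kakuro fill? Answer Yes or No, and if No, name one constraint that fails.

No — the across run A2–C2 sums to 8, not 12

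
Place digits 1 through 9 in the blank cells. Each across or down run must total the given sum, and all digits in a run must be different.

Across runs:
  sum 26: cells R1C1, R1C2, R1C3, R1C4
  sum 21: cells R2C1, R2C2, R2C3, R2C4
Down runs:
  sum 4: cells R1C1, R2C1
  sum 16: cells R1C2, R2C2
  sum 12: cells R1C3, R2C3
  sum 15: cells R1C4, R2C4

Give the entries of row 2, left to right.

4 in 2 cells must be {1,3}; 16 in 2 cells must be {7,9}.
Only 3 fits R1C1 under both its across sum 26 and down sum 4.
Given what's placed, R1C2 must be 9 to fit the 26 across and 16 down.
R1C3 = 8: the only remaining digit allowed by both the 26 across and the 12 down.
R1C4 = 26 − 20 = 6 completes the 26 across.
R2C1 = 4 − 3 = 1 completes the 4 down.
R2C2 = 16 − 9 = 7 completes the 16 down.
R2C3 = 12 − 8 = 4 completes the 12 down.
R2C4 = 21 − 12 = 9 completes the 21 across.

1, 7, 4, 9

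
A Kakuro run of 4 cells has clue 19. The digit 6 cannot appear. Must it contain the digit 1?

No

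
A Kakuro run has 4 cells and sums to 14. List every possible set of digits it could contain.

{1,2,3,8}; {1,2,4,7}; {1,2,5,6}; {1,3,4,6}; {2,3,4,5}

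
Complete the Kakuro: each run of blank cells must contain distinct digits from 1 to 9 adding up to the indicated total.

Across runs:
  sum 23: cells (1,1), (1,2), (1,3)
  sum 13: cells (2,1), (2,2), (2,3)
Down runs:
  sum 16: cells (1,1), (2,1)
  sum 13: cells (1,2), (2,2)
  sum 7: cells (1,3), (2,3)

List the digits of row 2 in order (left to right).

23 in 3 cells must be {6,8,9}; 16 in 2 cells must be {7,9}.
The 23 across and the 16 down share only 9, so (1,1) = 9.
Given what's placed, (1,3) must be 6 to fit the 23 across and 7 down.
(2,1) = 16 − 9 = 7 completes the 16 down.
(2,3) = 7 − 6 = 1 completes the 7 down.
(1,2) = 23 − 15 = 8 completes the 23 across.
(2,2) = 13 − 8 = 5 completes the 13 across.

7 5 1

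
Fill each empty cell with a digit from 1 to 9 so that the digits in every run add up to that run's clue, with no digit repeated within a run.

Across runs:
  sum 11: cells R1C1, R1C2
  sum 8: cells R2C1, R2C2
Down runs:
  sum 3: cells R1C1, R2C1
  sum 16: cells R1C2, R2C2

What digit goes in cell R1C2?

3 in 2 cells must be {1,2}; 16 in 2 cells must be {7,9}.
The 11 across and the 3 down share only 2, so R1C1 = 2.
R1C2 = 11 − 2 = 9 completes the 11 across.
R2C1 = 3 − 2 = 1 completes the 3 down.
R2C2 = 8 − 1 = 7 completes the 8 across.

9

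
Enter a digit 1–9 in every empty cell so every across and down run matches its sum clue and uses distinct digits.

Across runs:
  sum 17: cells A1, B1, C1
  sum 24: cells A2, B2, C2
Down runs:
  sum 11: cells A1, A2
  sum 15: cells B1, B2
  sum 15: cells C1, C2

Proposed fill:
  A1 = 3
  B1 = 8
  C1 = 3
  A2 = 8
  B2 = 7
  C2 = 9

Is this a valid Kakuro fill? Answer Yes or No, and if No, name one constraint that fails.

No — the down run C1–C2 sums to 12, not 15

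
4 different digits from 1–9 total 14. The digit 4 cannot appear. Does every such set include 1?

Every partition of 14 into 4 distinct digits under that restriction includes 1: {1,2,3,8}, {1,2,5,6}.

Yes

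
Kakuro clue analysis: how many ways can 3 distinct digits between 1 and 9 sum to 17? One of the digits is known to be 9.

3 distinct digits from 1–9 sum between 6 and 24.
Keeping only sets containing 9.
Enumerating: {1,7,9}, {2,6,9}, {3,5,9}.

3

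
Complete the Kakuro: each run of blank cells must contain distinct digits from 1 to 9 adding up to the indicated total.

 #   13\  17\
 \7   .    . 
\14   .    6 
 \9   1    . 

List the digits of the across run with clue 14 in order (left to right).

8 6

R2C1 = 14 − 6 = 8 completes the 14 across.
R3C2 = 9 − 1 = 8 completes the 9 across.
R1C1 = 13 − 9 = 4 completes the 13 down.
R1C2 = 7 − 4 = 3 completes the 7 across.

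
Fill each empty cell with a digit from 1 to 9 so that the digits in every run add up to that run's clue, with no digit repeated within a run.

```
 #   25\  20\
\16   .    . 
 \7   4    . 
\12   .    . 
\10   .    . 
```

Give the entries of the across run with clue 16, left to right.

7, 9

16 in 2 cells must be {7,9}.
R2C2 = 7 − 4 = 3 completes the 7 across.
Nothing is forced directly, so branch on R1C1, whose candidates are 7 or 9. If R1C1 = 9: that forces R1C2 = 7, R4C1 = 7, after which R4C2 would have to be in {3} for the 10 across but in {1,2,4,6,8,9} for the 20 down — contradiction. So R1C1 = 7.
R1C2 = 16 − 7 = 9 completes the 16 across.
Given what's placed, R3C2 must be 7 to fit the 12 across and 20 down.
R4C2 = 20 − 19 = 1 completes the 20 down.
R3C1 = 12 − 7 = 5 completes the 12 across.
R4C1 = 10 − 1 = 9 completes the 10 across.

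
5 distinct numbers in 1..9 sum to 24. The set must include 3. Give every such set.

{1,3,4,7,9}; {1,3,5,6,9}; {1,3,5,7,8}; {2,3,4,6,9}; {2,3,4,7,8}; {2,3,5,6,8}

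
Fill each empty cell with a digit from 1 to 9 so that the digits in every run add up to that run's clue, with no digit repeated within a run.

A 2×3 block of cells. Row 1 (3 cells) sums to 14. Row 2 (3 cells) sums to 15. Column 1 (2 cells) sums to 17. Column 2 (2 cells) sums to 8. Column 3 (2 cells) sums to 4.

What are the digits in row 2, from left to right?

17 in 2 cells must be {8,9}; 4 in 2 cells must be {1,3}.
Nothing is forced directly, so branch on (1,1), whose candidates are 8 or 9. If (1,1) = 8: that forces (1,3) = 1, (2,1) = 9, after which (2,3) would have to be in {1,2,4,5} for the 15 across but in {3} for the 4 down — contradiction. So (1,1) = 9.
(2,1) = 17 − 9 = 8 completes the 17 down.
Nothing is forced directly, so branch on (1,3), whose candidates are 1 or 3. If (1,3) = 1: then (1,2) would have to be in {4} for the 14 across but in {1,2,3,5,6,7} for the 8 down — contradiction. So (1,3) = 3.
(1,2) = 14 − 12 = 2 completes the 14 across.
(2,2) = 8 − 2 = 6 completes the 8 down.
(2,3) = 15 − 14 = 1 completes the 15 across.

8 6 1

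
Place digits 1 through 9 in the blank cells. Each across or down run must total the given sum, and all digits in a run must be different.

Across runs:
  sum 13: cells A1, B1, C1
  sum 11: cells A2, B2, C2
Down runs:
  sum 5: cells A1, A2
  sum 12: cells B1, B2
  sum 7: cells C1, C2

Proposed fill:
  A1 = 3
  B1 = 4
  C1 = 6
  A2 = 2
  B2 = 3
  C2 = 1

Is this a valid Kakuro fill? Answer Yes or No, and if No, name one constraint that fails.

No — the down run B1–B2 sums to 7, not 12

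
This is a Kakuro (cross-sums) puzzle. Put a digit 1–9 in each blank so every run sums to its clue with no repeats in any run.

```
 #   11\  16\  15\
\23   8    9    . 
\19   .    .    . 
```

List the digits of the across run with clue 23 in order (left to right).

23 in 3 cells must be {6,8,9}; 16 in 2 cells must be {7,9}.
R1C3 = 23 − 17 = 6 completes the 23 across.
R2C1 = 11 − 8 = 3 completes the 11 down.
R2C2 = 16 − 9 = 7 completes the 16 down.
R2C3 = 19 − 10 = 9 completes the 19 across.

8 9 6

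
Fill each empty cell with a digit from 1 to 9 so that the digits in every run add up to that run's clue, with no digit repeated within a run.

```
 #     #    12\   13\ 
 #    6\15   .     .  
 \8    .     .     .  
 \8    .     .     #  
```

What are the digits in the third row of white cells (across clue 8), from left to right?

Nothing is forced directly, so branch on R2C3, whose candidates are 4 or 5. If R2C3 = 4: that forces R1C3 = 9, R2C1 = 1, R2C2 = 3, R3C1 = 5, after which R3C2 would have to be in {3} for the 8 across but in {1,2,4,5,7,8} for the 12 down — contradiction. So R2C3 = 5.
R1C3 = 13 − 5 = 8 completes the 13 down.
R1C2 = 15 − 8 = 7 completes the 15 across.
No cell is forced outright now. R2C1 can only be 1 or 2 (the digits allowed by both its 8 across and its 6 down). If R2C1 = 2: that forces R2C2 = 1, after which R3C1 would have to be in {1,2,3,5,6,7} for the 8 across but in {4} for the 6 down — contradiction. So R2C1 = 1.
R2C2 = 8 − 6 = 2 completes the 8 across.
R3C1 = 6 − 1 = 5 completes the 6 down.
R3C2 = 8 − 5 = 3 completes the 8 across.

5 3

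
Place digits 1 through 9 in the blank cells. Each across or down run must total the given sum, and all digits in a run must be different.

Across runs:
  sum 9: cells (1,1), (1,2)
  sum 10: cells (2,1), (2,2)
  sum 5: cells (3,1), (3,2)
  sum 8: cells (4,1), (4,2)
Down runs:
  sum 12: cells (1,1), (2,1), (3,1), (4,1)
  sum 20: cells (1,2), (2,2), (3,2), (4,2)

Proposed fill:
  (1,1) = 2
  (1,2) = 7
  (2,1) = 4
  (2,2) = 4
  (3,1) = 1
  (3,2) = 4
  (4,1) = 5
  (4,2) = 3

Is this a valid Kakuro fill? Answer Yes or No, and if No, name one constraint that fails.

No — the down run (1,2)–(4,2) sums to 18, not 20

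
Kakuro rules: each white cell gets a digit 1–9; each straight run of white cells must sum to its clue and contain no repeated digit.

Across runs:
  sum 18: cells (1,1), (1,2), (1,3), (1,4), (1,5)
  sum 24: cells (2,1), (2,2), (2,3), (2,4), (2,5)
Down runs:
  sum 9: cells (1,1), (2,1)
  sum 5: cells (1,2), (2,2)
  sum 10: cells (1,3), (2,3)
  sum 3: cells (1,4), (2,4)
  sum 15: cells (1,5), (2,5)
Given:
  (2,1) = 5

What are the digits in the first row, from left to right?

4 3 1 2 8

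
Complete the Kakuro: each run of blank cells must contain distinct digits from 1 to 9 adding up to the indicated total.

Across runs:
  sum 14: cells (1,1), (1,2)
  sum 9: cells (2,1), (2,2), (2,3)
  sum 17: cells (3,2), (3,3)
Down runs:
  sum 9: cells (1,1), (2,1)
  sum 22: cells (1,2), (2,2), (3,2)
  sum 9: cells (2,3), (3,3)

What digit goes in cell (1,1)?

6

17 in 2 cells must be {8,9}.
The 17 across and the 9 down share only 8, so (3,3) = 8.
(2,3) = 9 − 8 = 1 completes the 9 down.
(3,2) = 17 − 8 = 9 completes the 17 across.
No cell is forced outright now. (2,2) can only be 5 or 6 (the digits allowed by both its 9 across and its 22 down). If (2,2) = 6: then (1,2) would have to be in {5,6,8,9} for the 14 across but in {7} for the 22 down — contradiction. So (2,2) = 5.
(1,2) = 22 − 14 = 8 completes the 22 down.
(2,1) = 9 − 6 = 3 completes the 9 across.
(1,1) = 14 − 8 = 6 completes the 14 across.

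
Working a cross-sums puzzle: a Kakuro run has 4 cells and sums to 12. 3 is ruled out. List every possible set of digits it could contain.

{1,2,4,5}

4 distinct digits from 1–9 sum between 10 and 30.
Dropping sets that contain 3.
Only one set works: {1,2,4,5}.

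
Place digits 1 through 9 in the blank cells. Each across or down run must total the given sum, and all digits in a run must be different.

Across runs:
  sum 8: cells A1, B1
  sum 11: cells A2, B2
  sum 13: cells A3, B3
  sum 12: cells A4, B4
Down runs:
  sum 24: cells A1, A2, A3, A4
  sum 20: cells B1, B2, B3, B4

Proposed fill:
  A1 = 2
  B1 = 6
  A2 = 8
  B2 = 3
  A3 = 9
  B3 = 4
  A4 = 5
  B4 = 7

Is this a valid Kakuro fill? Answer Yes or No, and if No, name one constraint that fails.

Yes

Across: 2+6=8; 8+3=11; 9+4=13; 5+7=12. Down: 2+8+9+5=24; 6+3+4+7=20. No digit repeats within any run.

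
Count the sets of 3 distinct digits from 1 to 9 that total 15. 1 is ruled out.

3 distinct digits from 1–9 sum between 6 and 24.
Dropping sets that contain 1.
Enumerating: {2,4,9}, {2,5,8}, {2,6,7}, {3,4,8}, {3,5,7}, {4,5,6}.

6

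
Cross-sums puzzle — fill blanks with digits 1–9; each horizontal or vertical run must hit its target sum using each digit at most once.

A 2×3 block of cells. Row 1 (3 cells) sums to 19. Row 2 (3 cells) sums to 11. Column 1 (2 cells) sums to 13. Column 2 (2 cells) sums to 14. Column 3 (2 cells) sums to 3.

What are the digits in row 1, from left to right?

9 8 2

3 in 2 cells must be {1,2}.
The 19 across and the 3 down share only 2, so (1,3) = 2.
(2,3) = 3 − 2 = 1 completes the 3 down.
Nothing is forced directly, so branch on (2,2), whose candidates are 6 or 8. If (2,2) = 8: then (1,2) would have to be in {8,9} for the 19 across but in {6} for the 14 down — contradiction. So (2,2) = 6.
(1,2) = 14 − 6 = 8 completes the 14 down.
(2,1) = 11 − 7 = 4 completes the 11 across.
(1,1) = 19 − 10 = 9 completes the 19 across.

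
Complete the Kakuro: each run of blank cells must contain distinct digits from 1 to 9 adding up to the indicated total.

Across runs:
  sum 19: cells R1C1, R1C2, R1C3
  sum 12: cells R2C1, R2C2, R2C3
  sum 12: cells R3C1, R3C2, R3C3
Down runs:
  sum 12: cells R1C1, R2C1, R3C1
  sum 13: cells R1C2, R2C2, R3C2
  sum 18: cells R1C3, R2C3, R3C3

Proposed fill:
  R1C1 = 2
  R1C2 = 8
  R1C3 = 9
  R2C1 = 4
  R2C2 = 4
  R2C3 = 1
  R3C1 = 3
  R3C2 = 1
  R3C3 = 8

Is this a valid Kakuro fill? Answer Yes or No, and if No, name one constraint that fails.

No — the across run R2C1–R2C3 sums to 9, not 12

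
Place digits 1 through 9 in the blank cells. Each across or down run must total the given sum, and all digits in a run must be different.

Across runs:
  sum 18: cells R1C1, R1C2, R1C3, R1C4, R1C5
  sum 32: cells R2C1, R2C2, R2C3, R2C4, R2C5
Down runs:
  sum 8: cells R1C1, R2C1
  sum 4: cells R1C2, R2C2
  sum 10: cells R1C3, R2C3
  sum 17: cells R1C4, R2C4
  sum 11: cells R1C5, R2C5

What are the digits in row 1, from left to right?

4 in 2 cells must be {1,3}; 17 in 2 cells must be {8,9}.
Only 8 fits R1C4 under both its across sum 18 and down sum 17.
The 32 across and the 4 down share only 3, so R2C2 = 3.
R2C4 = 17 − 8 = 9 completes the 17 down.
R1C2 = 4 − 3 = 1 completes the 4 down.
No cell is forced outright now. R1C1 can only be 2 or 3 (the digits allowed by both its 18 across and its 8 down). If R1C1 = 2: then R2C1 would have to be in {5,7,8} for the 32 across but in {6} for the 8 down — contradiction. So R1C1 = 3.
R2C1 = 8 − 3 = 5 completes the 8 down.
Nothing is forced directly, so branch on R2C3, whose candidates are 7 or 8. If R2C3 = 7: then R1C3 would have to be in {2,4} for the 18 across but in {3} for the 10 down — contradiction. So R2C3 = 8.
R1C3 = 10 − 8 = 2 completes the 10 down.
R1C5 = 18 − 14 = 4 completes the 18 across.

3, 1, 2, 8, 4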